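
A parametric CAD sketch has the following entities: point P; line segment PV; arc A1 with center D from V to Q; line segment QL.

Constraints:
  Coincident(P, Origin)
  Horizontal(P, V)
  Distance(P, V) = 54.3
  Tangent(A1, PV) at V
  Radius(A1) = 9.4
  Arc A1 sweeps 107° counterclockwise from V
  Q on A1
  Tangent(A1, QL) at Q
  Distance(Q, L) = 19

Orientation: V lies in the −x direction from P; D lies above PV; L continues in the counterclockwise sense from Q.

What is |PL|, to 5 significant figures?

59.216

P is at the origin; PV is horizontal with |PV| = 54.3 and V on the −x side, so V = (-54.300, 0.0000). Tangency of A1 to PV means the radius DV is perpendicular to PV, so D = V + (0, 9.4) = (-54.300, 9.4000). On A1, V sits at bearing -90° from D; a 107° counterclockwise sweep puts Q at bearing 17°, so Q = D + 9.4·(cos 17°, sin 17°) = (-45.311, 12.148). A1 meets QL tangentially, so DQ is at right angles to QL, so QL runs along (−sin 17°, cos 17°); with |QL| = 19.0, L = (-50.866, 30.318). Then |PL| = |L − P| = 59.216.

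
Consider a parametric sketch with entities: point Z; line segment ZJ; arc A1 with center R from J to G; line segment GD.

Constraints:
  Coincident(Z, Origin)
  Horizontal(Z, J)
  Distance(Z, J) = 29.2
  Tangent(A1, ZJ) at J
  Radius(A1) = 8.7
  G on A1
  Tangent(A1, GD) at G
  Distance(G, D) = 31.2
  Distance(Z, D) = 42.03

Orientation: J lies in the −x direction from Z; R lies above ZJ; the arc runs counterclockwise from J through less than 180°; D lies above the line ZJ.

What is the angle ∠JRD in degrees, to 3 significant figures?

157°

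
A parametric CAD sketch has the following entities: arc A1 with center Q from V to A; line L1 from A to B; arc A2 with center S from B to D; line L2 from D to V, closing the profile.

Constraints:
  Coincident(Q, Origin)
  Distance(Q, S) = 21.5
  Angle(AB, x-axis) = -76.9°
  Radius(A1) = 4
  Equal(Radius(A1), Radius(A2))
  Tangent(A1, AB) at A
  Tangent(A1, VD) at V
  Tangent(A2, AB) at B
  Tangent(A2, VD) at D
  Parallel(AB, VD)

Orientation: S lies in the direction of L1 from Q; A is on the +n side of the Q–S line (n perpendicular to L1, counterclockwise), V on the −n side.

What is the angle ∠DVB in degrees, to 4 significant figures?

20.41°

Tangency of A1 to both parallel lines with radius 4.0 puts A and V at Q ± 4.0·n: A = (3.896, 0.9066), V = (-3.896, -0.9066). Equal radii place B and D the same way about S: B = S + 4.0·n = (8.769, -20.03), D = S − 4.0·n = (0.9771, -21.85). Then cos ∠DVB = VD·VB / (|VD||VB|), giving 20.41°.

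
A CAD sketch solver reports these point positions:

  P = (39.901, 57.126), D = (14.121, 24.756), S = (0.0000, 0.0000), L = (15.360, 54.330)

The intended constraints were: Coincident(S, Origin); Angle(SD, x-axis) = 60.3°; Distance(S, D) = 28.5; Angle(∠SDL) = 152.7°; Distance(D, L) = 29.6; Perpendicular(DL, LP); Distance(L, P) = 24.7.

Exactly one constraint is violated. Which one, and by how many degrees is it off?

Perpendicular(DL, LP) — off by 8.90°.

S = (0.00, 0.00) ✓; SD at 60.30° ✓; |SD| = 28.50 ✓; ∠SDL = 152.7° ✓; |DL| = 29.60 ✓; ∠(DL, LP) = 81.10° ✗; |LP| = 24.70 ✓.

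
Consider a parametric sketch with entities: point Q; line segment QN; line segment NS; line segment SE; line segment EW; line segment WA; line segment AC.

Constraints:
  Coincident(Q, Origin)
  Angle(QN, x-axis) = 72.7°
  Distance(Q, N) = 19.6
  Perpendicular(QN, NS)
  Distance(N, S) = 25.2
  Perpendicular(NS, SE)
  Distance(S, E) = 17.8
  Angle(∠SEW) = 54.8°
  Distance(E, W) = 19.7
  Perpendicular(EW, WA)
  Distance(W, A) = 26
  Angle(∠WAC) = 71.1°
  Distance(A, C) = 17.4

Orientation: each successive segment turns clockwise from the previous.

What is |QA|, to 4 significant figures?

42.00

∠SEW = 54.8° gives EW at 127.5° from the x-axis; with |EW| = 19.7, W = (12.60, 9.854). EW ⟂ WA, so WA runs at 37.50°; with |WA| = 26.0, A = (33.23, 25.68). Then |QA| = |A − Q| = 42.00.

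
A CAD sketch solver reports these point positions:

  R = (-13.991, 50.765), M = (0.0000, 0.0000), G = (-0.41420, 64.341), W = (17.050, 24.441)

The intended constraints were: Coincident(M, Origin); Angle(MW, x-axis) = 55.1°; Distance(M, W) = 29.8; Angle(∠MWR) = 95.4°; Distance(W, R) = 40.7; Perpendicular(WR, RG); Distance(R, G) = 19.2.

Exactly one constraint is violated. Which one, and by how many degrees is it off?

Perpendicular(WR, RG) — off by 4.70°.

M = (0.00, 0.00) ✓; MW at 55.10° ✓; |MW| = 29.80 ✓; ∠MWR = 95.40° ✓; |WR| = 40.70 ✓; ∠(WR, RG) = 94.70° ✗; |RG| = 19.20 ✓.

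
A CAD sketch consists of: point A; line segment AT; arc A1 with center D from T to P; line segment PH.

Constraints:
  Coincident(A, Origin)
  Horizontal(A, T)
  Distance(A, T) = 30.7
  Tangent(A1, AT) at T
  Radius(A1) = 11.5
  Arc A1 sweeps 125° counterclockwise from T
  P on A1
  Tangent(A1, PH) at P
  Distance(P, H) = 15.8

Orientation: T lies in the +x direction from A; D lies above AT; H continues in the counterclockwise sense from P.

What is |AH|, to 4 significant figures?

43.91

A is at the origin; AT is horizontal with |AT| = 30.7 and T on the +x side, so T = (30.70, 0.000). A1 meets AT tangentially, so DT is at right angles to AT, so D = T + (0, 11.5) = (30.70, 11.50). On A1, T sits at bearing -90° from D; a 125° counterclockwise sweep puts P at bearing 35°, so P = D + 11.5·(cos 35°, sin 35°) = (40.12, 18.10). The tangent condition forces DP to be normal to PH, so PH runs along (−sin 35°, cos 35°); with |PH| = 15.8, H = (31.06, 31.04). Then |AH| = |H − A| = 43.91.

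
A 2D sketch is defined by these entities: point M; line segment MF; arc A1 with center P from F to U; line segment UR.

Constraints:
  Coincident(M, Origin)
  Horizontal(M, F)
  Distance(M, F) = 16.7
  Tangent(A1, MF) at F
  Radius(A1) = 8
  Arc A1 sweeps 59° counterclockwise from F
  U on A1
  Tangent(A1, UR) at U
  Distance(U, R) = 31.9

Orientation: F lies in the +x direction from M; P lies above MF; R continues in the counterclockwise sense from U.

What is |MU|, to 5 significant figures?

23.875

M is at the origin; M and F share the same y with |MF| = 16.7 and F on the +x side, so F = (16.700, 0.0000). Since A1 is tangent to MF there, PF ⟂ MF, so P = F + (0, 8) = (16.700, 8.0000). On A1, F sits at bearing -90° from P; a 59° counterclockwise sweep puts U at bearing -31°, so U = P + 8.0·(cos -31°, sin -31°) = (23.557, 3.8797). Then |MU| = |U − M| = 23.875.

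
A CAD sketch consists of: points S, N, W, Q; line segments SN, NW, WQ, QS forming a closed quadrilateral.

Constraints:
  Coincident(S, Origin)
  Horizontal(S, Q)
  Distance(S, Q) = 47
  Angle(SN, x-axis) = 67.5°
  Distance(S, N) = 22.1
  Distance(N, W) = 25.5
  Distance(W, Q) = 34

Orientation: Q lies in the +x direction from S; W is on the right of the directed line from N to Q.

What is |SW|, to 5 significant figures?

14.092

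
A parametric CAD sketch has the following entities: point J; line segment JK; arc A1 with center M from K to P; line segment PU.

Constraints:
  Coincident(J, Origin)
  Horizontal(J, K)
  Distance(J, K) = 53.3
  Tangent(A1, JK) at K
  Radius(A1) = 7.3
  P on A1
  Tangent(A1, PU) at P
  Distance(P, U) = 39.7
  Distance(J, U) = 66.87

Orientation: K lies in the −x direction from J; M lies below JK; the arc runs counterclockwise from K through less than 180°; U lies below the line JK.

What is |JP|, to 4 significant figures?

60.98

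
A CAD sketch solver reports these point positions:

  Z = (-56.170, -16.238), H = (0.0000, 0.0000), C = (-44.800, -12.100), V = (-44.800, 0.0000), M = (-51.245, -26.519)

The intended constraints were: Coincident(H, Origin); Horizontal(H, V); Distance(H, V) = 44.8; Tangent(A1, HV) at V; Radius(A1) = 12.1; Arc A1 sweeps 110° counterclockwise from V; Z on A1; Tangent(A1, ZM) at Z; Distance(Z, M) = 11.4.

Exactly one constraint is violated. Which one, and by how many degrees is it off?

Tangent(A1, ZM) at Z — off by 5.60°.

H = (0.00, 0.00) ✓; H.y = 0.00, V.y = 0.00 ✓; |HV| = 44.80 ✓; ∠(CV, VH) = 90.00° ✓; |CV| = 12.10 ✓; bearing(C→Z) − bearing(C→V) = 110.0° ✓; |CZ| = 12.10 ✓; ∠(CZ, ZM) = 84.40° ✗; |ZM| = 11.40 ✓.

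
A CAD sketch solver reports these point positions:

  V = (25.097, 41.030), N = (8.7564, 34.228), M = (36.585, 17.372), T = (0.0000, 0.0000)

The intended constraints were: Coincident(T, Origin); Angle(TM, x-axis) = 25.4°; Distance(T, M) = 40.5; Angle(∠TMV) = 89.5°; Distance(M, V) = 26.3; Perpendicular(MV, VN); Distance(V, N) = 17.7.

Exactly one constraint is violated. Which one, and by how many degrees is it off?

Perpendicular(MV, VN) — off by 3.30°.

T = (0.00, 0.00) ✓; TM at 25.40° ✓; |TM| = 40.50 ✓; ∠TMV = 89.50° ✓; |MV| = 26.30 ✓; ∠(MV, VN) = 86.70° ✗; |VN| = 17.70 ✓.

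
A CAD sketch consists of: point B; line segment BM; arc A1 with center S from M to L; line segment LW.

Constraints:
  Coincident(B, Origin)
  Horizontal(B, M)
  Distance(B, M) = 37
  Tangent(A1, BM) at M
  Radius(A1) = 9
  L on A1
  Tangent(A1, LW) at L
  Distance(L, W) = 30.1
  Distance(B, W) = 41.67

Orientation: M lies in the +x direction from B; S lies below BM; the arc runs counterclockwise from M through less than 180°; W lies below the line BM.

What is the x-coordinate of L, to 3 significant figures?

28.3

Checks: |SL| = 9.000 ✓; ∠(SL, LW) = 90.00° ✓; |LW| = 30.10 ✓; |BW| = 41.67 ✓.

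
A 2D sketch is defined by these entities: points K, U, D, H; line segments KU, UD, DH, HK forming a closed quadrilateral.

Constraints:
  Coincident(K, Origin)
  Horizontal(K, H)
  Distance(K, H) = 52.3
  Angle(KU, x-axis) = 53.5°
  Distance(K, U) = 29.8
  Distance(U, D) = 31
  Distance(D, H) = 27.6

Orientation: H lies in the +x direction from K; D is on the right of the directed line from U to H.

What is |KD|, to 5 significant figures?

26.099

Checks: |KH| = 52.30 ✓; |KU| = 29.80 ✓; |UD| = 31.00 ✓; |DH| = 27.60 ✓.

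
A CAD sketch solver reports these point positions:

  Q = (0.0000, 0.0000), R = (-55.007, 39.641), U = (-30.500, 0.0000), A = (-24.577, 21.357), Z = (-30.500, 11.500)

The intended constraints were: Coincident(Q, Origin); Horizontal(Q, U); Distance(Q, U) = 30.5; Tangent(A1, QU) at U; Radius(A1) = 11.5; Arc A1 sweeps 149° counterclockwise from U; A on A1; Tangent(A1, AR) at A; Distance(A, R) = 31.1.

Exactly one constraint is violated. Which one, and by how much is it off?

Distance(A, R) = 31.1 — off by 4.40.

Q = (0.00, 0.00) ✓; Q.y = 0.00, U.y = 0.00 ✓; |QU| = 30.50 ✓; ∠(ZU, UQ) = 90.00° ✓; |ZU| = 11.50 ✓; bearing(Z→A) − bearing(Z→U) = 149.0° ✓; |ZA| = 11.50 ✓; ∠(ZA, AR) = 90.00° ✓; |AR| = 35.50 ✗.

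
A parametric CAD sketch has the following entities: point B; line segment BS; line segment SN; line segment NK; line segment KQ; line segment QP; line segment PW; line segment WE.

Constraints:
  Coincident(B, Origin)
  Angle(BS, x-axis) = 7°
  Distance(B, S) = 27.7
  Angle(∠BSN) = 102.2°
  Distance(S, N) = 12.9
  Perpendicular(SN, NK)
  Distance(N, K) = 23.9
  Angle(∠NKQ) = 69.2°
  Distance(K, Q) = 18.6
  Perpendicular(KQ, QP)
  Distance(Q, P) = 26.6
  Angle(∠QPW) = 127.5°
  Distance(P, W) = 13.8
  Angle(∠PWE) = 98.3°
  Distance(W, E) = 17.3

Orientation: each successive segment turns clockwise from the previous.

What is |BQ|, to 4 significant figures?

9.874

SN is perpendicular to NK, so NK runs at -160.8°; with |NK| = 23.9, K = (9.165, -16.67). ∠NKQ = 69.2° gives KQ at 88.40° from the x-axis; with |KQ| = 18.6, Q = (9.685, 1.926). Then |BQ| = |Q − B| = 9.874.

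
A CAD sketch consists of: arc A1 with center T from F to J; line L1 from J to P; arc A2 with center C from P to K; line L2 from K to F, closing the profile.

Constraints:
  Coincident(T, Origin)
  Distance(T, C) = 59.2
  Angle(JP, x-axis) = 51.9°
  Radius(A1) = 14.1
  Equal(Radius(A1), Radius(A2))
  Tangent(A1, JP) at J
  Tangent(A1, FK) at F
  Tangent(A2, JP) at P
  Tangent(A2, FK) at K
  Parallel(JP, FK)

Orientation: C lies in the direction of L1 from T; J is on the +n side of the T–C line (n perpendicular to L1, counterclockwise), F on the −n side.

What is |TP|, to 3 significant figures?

60.9

Tangency of A1 to both parallel lines with radius 14.1 puts J and F at T ± 14.1·n: J = (-11.1, 8.70), F = (11.1, -8.70). Equal radii place P and K the same way about C: P = C + 14.1·n = (25.4, 55.3), K = C − 14.1·n = (47.6, 37.9). Then |TP| = |P − T| = 60.9.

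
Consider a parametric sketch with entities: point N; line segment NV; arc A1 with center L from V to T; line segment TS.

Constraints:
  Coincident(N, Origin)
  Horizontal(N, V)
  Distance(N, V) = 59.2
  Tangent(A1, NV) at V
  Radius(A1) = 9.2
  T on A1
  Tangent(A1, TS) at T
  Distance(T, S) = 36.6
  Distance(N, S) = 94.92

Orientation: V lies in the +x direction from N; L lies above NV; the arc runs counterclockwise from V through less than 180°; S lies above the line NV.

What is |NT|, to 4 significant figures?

66.42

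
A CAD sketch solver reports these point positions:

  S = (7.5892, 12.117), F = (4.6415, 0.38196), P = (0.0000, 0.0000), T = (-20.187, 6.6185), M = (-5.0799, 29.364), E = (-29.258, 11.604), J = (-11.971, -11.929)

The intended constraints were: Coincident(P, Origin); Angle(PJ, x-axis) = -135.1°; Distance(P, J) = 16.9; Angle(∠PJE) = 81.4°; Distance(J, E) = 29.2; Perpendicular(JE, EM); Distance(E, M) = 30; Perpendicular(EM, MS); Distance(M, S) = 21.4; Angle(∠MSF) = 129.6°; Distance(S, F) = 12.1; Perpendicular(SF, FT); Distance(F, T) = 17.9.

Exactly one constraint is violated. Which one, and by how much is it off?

Distance(F, T) = 17.9 — off by 7.70.

P = (0.00, 0.00) ✓; PJ at -135.1° ✓; |PJ| = 16.90 ✓; ∠PJE = 81.40° ✓; |JE| = 29.20 ✓; ∠(JE, EM) = 90.00° ✓; |EM| = 30.00 ✓; ∠(EM, MS) = 90.00° ✓; |MS| = 21.40 ✓; ∠MSF = 129.6° ✓; |SF| = 12.10 ✓; ∠(SF, FT) = 90.00° ✓; |FT| = 25.60 ✗.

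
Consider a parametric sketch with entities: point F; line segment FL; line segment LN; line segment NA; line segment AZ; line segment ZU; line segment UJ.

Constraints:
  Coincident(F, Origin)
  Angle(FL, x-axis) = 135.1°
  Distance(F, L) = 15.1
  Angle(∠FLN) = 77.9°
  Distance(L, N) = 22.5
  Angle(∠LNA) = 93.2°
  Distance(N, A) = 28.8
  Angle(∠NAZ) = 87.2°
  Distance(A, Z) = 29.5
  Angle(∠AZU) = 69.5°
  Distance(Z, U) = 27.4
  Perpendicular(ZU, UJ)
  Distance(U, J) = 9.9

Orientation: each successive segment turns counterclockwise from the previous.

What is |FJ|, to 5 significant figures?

13.011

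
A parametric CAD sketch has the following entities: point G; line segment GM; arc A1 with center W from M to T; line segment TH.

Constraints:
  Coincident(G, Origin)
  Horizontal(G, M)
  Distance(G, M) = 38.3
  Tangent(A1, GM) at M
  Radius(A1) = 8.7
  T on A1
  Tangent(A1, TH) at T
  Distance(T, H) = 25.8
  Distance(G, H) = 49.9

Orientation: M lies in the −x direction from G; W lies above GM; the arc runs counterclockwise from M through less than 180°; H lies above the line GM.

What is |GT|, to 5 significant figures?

31.540

G is at the origin; G and M share the same y with |GM| = 38.3 and M on the −x side, so M = (-38.300, 0.0000). A1 meets GM tangentially, so WM is at right angles to GM, so W = M + (0, 8.7) = (-38.300, 8.7000). Since WT ⟂ TH (tangency), |WH| = √(8.7² + 25.8²) = 27.227 regardless of where T sits on A1. So H lies on both circle(G, 49.9) and circle(W, 27.227); the above-GM intersection is H = (-34.855, 35.709). T is the foot of the tangent from H: T = (-29.771, 10.415).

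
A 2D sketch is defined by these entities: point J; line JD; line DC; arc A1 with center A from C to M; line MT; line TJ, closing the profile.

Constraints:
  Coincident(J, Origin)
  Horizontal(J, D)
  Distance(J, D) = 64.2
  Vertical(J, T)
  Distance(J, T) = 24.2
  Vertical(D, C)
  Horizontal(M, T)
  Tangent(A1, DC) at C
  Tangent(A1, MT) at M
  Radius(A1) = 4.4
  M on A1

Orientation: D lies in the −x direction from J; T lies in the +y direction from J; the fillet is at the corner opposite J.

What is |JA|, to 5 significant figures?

62.993

J and T share the same x with |JT| = 24.2 and T on the +y side, so T = (0.0000, 24.200). The virtual corner opposite J is at (-64.200, 24.200). A1 meets DC tangentially, so AC is at right angles to DC and since A1 is tangent to MT there, AM ⟂ MT, with radius 4.4, so the center A sits 4.4 in from both sides at A = (-59.800, 19.800). Then |JA| = |A − J| = 62.993.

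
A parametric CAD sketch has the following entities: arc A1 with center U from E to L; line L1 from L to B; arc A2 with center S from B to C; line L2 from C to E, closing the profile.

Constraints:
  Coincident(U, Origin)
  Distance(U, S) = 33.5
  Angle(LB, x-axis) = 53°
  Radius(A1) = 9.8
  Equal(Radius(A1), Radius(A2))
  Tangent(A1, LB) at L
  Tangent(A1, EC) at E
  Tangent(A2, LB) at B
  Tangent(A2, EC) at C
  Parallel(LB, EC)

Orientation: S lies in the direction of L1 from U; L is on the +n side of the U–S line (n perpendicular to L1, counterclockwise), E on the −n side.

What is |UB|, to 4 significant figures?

34.90

The slot axis is L1's direction at 53.0°, so u = (cos 53.0°, sin 53.0°) = (0.6018, 0.7986) and n = (−sin 53.0°, cos 53.0°) = (-0.7986, 0.6018). U is at the origin and S lies 33.5 along u from U, so S = 33.5·u = (20.16, 26.75). Tangency of A1 to both parallel lines with radius 9.8 puts L and E at U ± 9.8·n: L = (-7.827, 5.898), E = (7.827, -5.898). Equal radii place B and C the same way about S: B = S + 9.8·n = (12.33, 32.65), C = S − 9.8·n = (27.99, 20.86). Then |UB| = |B − U| = 34.90.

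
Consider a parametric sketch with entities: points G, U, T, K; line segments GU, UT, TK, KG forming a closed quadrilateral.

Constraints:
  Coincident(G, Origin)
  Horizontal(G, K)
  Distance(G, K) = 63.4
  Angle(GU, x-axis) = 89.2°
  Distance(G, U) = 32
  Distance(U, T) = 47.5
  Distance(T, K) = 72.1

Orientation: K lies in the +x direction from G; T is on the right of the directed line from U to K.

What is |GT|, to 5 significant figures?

16.518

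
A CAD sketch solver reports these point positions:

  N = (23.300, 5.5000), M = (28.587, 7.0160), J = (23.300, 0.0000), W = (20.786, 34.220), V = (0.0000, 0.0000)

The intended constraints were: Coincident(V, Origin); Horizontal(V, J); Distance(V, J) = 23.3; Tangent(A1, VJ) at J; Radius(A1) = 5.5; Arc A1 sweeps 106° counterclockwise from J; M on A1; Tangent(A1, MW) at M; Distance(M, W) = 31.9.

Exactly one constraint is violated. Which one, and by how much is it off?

Distance(M, W) = 31.9 — off by 3.60.

V = (0.00, 0.00) ✓; V.y = 0.00, J.y = 0.00 ✓; |VJ| = 23.30 ✓; ∠(NJ, JV) = 90.00° ✓; |NJ| = 5.500 ✓; bearing(N→M) − bearing(N→J) = 106.0° ✓; |NM| = 5.500 ✓; ∠(NM, MW) = 90.00° ✓; |MW| = 28.30 ✗.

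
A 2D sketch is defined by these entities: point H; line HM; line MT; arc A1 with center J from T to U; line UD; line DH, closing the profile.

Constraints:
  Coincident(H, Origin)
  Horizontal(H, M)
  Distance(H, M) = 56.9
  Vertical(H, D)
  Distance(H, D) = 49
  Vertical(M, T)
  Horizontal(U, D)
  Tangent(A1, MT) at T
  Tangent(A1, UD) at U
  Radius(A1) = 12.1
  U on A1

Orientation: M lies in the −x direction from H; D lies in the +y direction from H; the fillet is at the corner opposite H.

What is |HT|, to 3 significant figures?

67.8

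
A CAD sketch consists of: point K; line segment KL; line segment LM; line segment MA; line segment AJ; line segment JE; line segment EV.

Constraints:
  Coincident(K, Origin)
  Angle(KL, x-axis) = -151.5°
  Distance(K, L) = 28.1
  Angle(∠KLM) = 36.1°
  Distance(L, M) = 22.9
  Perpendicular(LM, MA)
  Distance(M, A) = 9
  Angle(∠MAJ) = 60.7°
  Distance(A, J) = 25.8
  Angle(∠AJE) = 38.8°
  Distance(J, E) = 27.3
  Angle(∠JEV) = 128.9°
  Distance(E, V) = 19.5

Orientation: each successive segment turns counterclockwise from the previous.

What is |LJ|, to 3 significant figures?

3.65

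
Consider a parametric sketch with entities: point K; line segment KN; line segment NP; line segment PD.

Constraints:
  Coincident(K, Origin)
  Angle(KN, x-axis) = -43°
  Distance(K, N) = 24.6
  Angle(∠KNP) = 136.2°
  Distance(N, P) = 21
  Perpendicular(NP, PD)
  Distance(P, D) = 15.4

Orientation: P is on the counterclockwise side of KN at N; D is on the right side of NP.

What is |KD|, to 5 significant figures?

50.532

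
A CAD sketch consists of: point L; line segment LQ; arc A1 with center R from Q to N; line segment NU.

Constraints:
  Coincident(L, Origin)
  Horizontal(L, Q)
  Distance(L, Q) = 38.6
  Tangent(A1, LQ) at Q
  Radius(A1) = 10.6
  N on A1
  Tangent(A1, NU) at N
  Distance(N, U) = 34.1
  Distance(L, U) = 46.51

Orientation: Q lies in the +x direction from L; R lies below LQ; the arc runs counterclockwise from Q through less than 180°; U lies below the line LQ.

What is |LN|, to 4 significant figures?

29.45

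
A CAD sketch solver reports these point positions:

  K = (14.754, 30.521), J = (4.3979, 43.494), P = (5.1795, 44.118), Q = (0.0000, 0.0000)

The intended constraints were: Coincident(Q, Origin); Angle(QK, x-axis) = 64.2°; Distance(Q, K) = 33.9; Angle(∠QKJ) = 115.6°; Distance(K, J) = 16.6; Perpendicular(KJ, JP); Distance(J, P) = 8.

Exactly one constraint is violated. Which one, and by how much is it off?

Distance(J, P) = 8 — off by 7.00.

Q = (0.00, 0.00) ✓; QK at 64.20° ✓; |QK| = 33.90 ✓; ∠QKJ = 115.6° ✓; |KJ| = 16.60 ✓; ∠(KJ, JP) = 90.00° ✓; |JP| = 1.000 ✗.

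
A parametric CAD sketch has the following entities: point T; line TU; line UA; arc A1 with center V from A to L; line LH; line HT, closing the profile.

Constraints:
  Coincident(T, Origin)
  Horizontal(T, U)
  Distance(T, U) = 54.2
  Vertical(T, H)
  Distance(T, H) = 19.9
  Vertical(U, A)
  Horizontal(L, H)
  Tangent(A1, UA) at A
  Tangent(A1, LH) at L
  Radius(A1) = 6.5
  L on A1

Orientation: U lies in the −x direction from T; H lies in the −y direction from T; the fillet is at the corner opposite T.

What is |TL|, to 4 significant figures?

51.68

The virtual corner opposite T is at (-54.20, -19.90). Since A1 is tangent to UA there, VA ⟂ UA and since A1 is tangent to LH there, VL ⟂ LH, with radius 6.5, so the center V sits 6.5 in from both sides at V = (-47.70, -13.40). That places the tangent points at A = (-54.20, -13.40) on UA and L = (-47.70, -19.90) on LH. Then |TL| = |L − T| = 51.68.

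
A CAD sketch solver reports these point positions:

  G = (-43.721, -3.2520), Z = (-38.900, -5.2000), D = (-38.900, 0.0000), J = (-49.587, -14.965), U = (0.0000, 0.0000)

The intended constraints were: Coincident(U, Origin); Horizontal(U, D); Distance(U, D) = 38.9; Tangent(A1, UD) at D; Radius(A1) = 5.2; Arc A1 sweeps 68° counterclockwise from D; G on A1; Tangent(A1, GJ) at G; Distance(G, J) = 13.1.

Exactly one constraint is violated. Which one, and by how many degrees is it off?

Tangent(A1, GJ) at G — off by 4.60°.

U = (0.00, 0.00) ✓; U.y = 0.00, D.y = 0.00 ✓; |UD| = 38.90 ✓; ∠(ZD, DU) = 90.00° ✓; |ZD| = 5.200 ✓; bearing(Z→G) − bearing(Z→D) = 68.00° ✓; |ZG| = 5.200 ✓; ∠(ZG, GJ) = 94.60° ✗; |GJ| = 13.10 ✓.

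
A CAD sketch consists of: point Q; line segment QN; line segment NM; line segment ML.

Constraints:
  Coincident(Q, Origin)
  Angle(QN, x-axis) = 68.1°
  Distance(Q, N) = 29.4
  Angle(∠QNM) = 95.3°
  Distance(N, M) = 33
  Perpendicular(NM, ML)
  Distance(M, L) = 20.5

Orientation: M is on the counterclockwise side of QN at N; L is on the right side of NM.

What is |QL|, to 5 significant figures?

61.262

∠QNM = 95.3°, so NM runs at 68.1° + (180° − 95.3°) = 152.80° from the x-axis; with |NM| = 33.0, M = N + 33.0·(cos 152.80°, sin 152.80°) = (-18.385, 42.363). NM ⟂ ML; with |ML| = 20.5 on the right of NM, L = M + 20.5·(0.45710, 0.88942) = (-9.0144, 60.596). Then |QL| = |L − Q| = 61.262.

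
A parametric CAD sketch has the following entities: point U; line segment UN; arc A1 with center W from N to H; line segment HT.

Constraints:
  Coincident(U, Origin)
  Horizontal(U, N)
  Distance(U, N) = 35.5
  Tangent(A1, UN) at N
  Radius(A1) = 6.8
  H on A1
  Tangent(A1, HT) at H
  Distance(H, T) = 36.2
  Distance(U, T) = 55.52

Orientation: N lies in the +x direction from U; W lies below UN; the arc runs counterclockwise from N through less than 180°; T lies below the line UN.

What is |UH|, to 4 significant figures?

29.83

Checks: U.y = 0.00, N.y = 0.00 ✓; ∠(WN, NU) = 90.00° ✓; |WH| = 6.800 ✓; ∠(WH, HT) = 90.00° ✓; |HT| = 36.20 ✓; |UT| = 55.52 ✓.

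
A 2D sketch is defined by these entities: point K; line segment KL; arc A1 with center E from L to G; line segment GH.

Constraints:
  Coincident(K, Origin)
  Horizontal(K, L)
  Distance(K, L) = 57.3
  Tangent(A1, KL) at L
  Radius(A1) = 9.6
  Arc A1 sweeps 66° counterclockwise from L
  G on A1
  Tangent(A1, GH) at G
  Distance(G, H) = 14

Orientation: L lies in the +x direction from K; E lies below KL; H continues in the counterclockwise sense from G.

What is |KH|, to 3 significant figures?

46.7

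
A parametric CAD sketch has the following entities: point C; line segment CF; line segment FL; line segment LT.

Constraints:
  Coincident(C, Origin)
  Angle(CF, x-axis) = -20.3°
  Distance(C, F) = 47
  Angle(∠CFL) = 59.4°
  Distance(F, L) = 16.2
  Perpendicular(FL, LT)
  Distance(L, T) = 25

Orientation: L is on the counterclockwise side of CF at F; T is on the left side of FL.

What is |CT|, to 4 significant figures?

17.28

C is at the origin; CF runs at -20.3° with length 47.0, so F = 47.0·(cos -20.3°, sin -20.3°) = (44.08, -16.31). ∠CFL = 59.4°, so FL runs at -20.3° + (180° − 59.4°) = 100.3° from the x-axis; with |FL| = 16.2, L = F + 16.2·(cos 100.3°, sin 100.3°) = (41.18, -0.3670). The perpendicularity gives LT at right angles to FL; with |LT| = 25.0 on the left of FL, T = L + 25.0·(-0.9839, -0.1788) = (16.59, -4.837). Then |CT| = |T − C| = 17.28.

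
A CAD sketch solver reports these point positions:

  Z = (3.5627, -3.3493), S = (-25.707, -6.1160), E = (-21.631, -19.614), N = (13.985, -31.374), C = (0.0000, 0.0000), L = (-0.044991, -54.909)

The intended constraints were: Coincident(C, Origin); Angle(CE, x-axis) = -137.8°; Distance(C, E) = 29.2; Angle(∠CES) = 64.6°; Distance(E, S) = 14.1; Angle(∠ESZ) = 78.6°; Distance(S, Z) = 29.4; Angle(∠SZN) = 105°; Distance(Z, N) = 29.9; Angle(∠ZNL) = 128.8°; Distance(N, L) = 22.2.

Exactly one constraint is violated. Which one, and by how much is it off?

Distance(N, L) = 22.2 — off by 5.20.

C = (0.00, 0.00) ✓; CE at -137.8° ✓; |CE| = 29.20 ✓; ∠CES = 64.60° ✓; |ES| = 14.10 ✓; ∠ESZ = 78.60° ✓; |SZ| = 29.40 ✓; ∠SZN = 105.0° ✓; |ZN| = 29.90 ✓; ∠ZNL = 128.8° ✓; |NL| = 27.40 ✗.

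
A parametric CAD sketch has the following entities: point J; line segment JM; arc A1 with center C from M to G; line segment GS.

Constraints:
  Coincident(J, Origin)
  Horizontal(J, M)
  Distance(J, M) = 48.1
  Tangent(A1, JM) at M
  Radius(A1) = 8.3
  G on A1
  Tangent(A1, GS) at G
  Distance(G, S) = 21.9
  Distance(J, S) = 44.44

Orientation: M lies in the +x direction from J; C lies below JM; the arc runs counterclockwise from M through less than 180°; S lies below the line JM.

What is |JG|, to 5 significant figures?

40.535

J is at the origin; JM is horizontal with |JM| = 48.1 and M on the +x side, so M = (48.100, 0.0000). Tangency of A1 to JM means the radius CM is perpendicular to JM, so C = M + (0, -8.3) = (48.100, -8.3000). Since CG ⟂ GS (tangency), |CS| = √(8.3² + 21.9²) = 23.420 regardless of where G sits on A1. So S lies on both circle(J, 44.44) and circle(C, 23.420); the below-JM intersection is S = (34.831, -27.599). G is the foot of the tangent from S: G = (40.038, -6.3267).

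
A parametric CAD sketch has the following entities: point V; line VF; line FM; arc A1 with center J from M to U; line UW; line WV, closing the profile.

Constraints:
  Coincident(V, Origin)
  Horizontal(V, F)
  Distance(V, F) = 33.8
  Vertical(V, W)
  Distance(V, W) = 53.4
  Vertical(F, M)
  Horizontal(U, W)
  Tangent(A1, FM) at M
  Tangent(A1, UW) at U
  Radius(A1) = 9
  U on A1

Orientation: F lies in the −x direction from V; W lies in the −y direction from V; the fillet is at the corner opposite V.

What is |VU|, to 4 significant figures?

58.88

V is at the origin; V and F share the same y with |VF| = 33.8 and F on the −x side, so F = (-33.80, 0.000). V and W share the same x with |VW| = 53.4 and W on the −y side, so W = (0.000, -53.40). The virtual corner opposite V is at (-33.80, -53.40). The tangent condition forces JM to be normal to FM and the tangent condition forces JU to be normal to UW, with radius 9.0, so the center J sits 9.0 in from both sides at J = (-24.80, -44.40). That places the tangent points at M = (-33.80, -44.40) on FM and U = (-24.80, -53.40) on UW. Then |VU| = |U − V| = 58.88.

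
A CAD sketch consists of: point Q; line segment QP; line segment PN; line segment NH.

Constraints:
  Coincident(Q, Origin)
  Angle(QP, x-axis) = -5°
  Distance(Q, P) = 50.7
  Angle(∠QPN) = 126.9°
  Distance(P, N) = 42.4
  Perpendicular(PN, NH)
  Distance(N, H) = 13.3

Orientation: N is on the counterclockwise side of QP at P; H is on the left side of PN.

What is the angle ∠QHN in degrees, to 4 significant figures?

110.5°

Q is at the origin; QP runs at -5.0° with length 50.7, so P = 50.7·(cos -5.0°, sin -5.0°) = (50.51, -4.419). ∠QPN = 126.9°, so PN runs at -5.0° + (180° − 126.9°) = 48.10° from the x-axis; with |PN| = 42.4, N = P + 42.4·(cos 48.10°, sin 48.10°) = (78.82, 27.14). PN ⟂ NH; with |NH| = 13.3 on the left of PN, H = N + 13.3·(-0.7443, 0.6678) = (68.92, 36.02). Then cos ∠QHN = HQ·HN / (|HQ||HN|), giving 110.5°.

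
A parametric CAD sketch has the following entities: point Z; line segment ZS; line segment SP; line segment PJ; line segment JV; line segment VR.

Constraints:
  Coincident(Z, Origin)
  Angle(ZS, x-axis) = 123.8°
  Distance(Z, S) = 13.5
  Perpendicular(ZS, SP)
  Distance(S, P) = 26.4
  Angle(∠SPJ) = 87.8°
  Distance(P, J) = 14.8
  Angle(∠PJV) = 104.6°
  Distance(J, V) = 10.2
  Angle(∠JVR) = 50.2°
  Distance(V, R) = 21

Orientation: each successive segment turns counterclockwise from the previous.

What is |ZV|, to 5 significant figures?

16.247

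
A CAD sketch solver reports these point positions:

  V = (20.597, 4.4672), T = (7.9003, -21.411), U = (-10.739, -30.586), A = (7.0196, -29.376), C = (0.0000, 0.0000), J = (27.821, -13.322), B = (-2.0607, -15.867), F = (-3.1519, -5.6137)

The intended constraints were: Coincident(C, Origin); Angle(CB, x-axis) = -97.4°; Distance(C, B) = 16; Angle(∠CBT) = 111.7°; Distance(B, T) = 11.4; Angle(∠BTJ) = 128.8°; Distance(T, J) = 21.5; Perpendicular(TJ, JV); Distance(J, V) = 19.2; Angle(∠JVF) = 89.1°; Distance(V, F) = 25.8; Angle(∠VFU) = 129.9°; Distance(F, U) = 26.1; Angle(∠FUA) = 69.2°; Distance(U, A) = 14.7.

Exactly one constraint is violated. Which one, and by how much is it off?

Distance(U, A) = 14.7 — off by 3.10.

C = (0.00, 0.00) ✓; CB at -97.40° ✓; |CB| = 16.00 ✓; ∠CBT = 111.7° ✓; |BT| = 11.40 ✓; ∠BTJ = 128.8° ✓; |TJ| = 21.50 ✓; ∠(TJ, JV) = 90.00° ✓; |JV| = 19.20 ✓; ∠JVF = 89.10° ✓; |VF| = 25.80 ✓; ∠VFU = 129.9° ✓; |FU| = 26.10 ✓; ∠FUA = 69.20° ✓; |UA| = 17.80 ✗.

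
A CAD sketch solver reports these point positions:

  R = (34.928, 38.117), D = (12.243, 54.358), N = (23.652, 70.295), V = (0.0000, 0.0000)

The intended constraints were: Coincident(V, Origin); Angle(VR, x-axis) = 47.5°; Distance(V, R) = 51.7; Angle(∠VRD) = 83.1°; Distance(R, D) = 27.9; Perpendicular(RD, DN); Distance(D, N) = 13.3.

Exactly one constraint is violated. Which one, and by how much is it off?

Distance(D, N) = 13.3 — off by 6.30.

V = (0.00, 0.00) ✓; VR at 47.50° ✓; |VR| = 51.70 ✓; ∠VRD = 83.10° ✓; |RD| = 27.90 ✓; ∠(RD, DN) = 90.00° ✓; |DN| = 19.60 ✗.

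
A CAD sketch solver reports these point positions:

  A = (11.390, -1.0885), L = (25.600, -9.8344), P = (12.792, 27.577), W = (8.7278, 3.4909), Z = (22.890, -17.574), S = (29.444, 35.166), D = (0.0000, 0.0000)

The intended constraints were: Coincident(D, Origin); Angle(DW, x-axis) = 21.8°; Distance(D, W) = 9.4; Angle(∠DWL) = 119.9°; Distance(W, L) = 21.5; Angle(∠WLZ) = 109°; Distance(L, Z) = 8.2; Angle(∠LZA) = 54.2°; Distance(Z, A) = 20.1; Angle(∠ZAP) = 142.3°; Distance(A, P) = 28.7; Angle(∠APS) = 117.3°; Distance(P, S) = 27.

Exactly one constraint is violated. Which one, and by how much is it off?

Distance(P, S) = 27 — off by 8.70.

D = (0.00, 0.00) ✓; DW at 21.80° ✓; |DW| = 9.400 ✓; ∠DWL = 119.9° ✓; |WL| = 21.50 ✓; ∠WLZ = 109.0° ✓; |LZ| = 8.200 ✓; ∠LZA = 54.20° ✓; |ZA| = 20.10 ✓; ∠ZAP = 142.3° ✓; |AP| = 28.70 ✓; ∠APS = 117.3° ✓; |PS| = 18.30 ✗.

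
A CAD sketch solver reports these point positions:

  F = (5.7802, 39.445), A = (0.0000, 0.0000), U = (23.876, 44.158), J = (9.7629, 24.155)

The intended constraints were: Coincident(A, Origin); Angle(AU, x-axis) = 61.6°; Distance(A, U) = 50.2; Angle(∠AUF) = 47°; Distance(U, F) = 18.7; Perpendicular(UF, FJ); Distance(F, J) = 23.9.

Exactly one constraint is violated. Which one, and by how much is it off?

Distance(F, J) = 23.9 — off by 8.10.

A = (0.00, 0.00) ✓; AU at 61.60° ✓; |AU| = 50.20 ✓; ∠AUF = 47.00° ✓; |UF| = 18.70 ✓; ∠(UF, FJ) = 90.00° ✓; |FJ| = 15.80 ✗.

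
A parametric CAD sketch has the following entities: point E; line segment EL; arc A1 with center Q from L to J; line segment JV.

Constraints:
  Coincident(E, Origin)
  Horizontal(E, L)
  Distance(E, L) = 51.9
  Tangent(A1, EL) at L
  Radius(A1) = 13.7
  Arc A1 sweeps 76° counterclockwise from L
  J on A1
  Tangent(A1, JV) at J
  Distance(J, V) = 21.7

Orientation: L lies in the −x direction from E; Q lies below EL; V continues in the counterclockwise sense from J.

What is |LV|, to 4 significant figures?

36.50

E is at the origin; E and L share the same y with |EL| = 51.9 and L on the −x side, so L = (-51.90, 0.000). A1 meets EL tangentially, so QL is at right angles to EL, so Q = L + (0, -13.7) = (-51.90, -13.70). On A1, L sits at bearing 90° from Q; a 76° counterclockwise sweep puts J at bearing 166°, so J = Q + 13.7·(cos 166°, sin 166°) = (-65.19, -10.39). Since A1 is tangent to JV there, QJ ⟂ JV, so JV runs along (−sin 166°, cos 166°); with |JV| = 21.7, V = (-70.44, -31.44). Then |LV| = |V − L| = 36.50.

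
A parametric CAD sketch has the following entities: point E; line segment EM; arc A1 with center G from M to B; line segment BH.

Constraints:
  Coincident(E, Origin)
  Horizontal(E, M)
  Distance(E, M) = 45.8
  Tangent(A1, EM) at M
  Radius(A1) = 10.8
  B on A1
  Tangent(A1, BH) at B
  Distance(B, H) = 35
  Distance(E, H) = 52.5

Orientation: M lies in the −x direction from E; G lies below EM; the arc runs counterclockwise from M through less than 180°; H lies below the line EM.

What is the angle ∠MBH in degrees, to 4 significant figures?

113.1°

E is at the origin; EM is horizontal with |EM| = 45.8 and M on the −x side, so M = (-45.80, 0.000). Since A1 is tangent to EM there, GM ⟂ EM, so G = M + (0, -10.8) = (-45.80, -10.80). Since GB ⟂ BH (tangency), |GH| = √(10.8² + 35.0²) = 36.63 regardless of where B sits on A1. So H lies on both circle(E, 52.5) and circle(G, 36.63); the below-EM intersection is H = (-29.35, -43.53). B is the foot of the tangent from H: B = (-53.59, -18.28).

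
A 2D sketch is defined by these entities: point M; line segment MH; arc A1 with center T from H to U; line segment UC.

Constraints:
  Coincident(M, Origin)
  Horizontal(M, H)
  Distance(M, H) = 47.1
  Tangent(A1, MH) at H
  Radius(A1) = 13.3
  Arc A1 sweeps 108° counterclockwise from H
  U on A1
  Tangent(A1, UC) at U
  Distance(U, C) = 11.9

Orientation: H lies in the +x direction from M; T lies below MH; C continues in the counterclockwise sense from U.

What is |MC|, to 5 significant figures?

47.739

M is at the origin; M and H share the same y with |MH| = 47.1 and H on the +x side, so H = (47.100, 0.0000). Tangency of A1 to MH means the radius TH is perpendicular to MH, so T = H + (0, -13.3) = (47.100, -13.300). On A1, H sits at bearing 90° from T; a 108° counterclockwise sweep puts U at bearing 198°, so U = T + 13.3·(cos 198°, sin 198°) = (34.451, -17.410). Tangency of A1 to UC means the radius TU is perpendicular to UC, so UC runs along (−sin 198°, cos 198°); with |UC| = 11.9, C = (38.128, -28.727). Then |MC| = |C − M| = 47.739.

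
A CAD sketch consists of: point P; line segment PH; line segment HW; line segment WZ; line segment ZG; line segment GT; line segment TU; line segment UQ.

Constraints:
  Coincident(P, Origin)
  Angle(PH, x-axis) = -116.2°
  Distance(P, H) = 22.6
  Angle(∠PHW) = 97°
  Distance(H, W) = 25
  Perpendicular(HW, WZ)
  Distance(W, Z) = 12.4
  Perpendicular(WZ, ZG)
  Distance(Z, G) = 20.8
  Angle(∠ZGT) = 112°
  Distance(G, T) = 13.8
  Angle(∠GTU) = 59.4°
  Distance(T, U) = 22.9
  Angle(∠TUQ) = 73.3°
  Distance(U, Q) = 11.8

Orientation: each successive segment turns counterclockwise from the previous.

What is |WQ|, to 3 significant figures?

16.1

P is at the origin; PH runs at -116.2° with length 22.6, so H = (-9.98, -20.3). ∠PHW = 97.0° gives HW at -33.2° from the x-axis; with |HW| = 25.0, W = (10.9, -34.0). HW ⟂ WZ, so WZ runs at 56.8°; with |WZ| = 12.4, Z = (17.7, -23.6). The perpendicularity gives ZG at right angles to WZ, so ZG runs at 147°; with |ZG| = 20.8, G = (0.326, -12.2). ∠ZGT = 112.0° gives GT at -145° from the x-axis; with |GT| = 13.8, T = (-11.0, -20.1). ∠GTU = 59.4° gives TU at -24.6° from the x-axis; with |TU| = 22.9, U = (9.82, -29.6). ∠TUQ = 73.3° gives UQ at 82.1° from the x-axis; with |UQ| = 11.8, Q = (11.4, -17.9). Then |WQ| = |Q − W| = 16.1.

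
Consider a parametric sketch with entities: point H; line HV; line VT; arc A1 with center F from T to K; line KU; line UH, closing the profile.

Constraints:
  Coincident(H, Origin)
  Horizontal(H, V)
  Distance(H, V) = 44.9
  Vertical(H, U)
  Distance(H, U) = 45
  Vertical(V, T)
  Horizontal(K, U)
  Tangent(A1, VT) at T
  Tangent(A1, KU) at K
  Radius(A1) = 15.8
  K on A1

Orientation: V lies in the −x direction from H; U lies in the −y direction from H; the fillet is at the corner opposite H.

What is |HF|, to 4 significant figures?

41.22

H is at the origin; H and V share the same y with |HV| = 44.9 and V on the −x side, so V = (-44.90, 0.000). HU is vertical with |HU| = 45.0 and U on the −y side, so U = (0.000, -45.00). The virtual corner opposite H is at (-44.90, -45.00). The tangent condition forces FT to be normal to VT and A1 meets KU tangentially, so FK is at right angles to KU, with radius 15.8, so the center F sits 15.8 in from both sides at F = (-29.10, -29.20). Then |HF| = |F − H| = 41.22.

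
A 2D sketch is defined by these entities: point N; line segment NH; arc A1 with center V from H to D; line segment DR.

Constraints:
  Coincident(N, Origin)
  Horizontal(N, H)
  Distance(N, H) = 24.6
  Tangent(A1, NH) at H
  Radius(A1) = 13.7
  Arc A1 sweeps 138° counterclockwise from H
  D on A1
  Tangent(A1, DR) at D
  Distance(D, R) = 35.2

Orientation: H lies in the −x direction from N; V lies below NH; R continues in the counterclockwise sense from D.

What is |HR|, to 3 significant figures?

50.4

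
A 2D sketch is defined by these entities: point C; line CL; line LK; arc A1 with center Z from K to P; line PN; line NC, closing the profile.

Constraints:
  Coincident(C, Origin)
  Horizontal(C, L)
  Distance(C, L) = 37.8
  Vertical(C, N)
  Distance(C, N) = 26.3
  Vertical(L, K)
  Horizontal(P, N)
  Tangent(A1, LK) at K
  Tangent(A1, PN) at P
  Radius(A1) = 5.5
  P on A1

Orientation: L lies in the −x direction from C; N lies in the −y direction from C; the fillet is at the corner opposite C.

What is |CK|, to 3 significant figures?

43.1

C is at the origin; CL is horizontal with |CL| = 37.8 and L on the −x side, so L = (-37.8, 0.00). C and N share the same x with |CN| = 26.3 and N on the −y side, so N = (0.00, -26.3). The virtual corner opposite C is at (-37.8, -26.3). Tangency of A1 to LK means the radius ZK is perpendicular to LK and the tangent condition forces ZP to be normal to PN, with radius 5.5, so the center Z sits 5.5 in from both sides at Z = (-32.3, -20.8). That places the tangent points at K = (-37.8, -20.8) on LK and P = (-32.3, -26.3) on PN. Then |CK| = |K − C| = 43.1.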